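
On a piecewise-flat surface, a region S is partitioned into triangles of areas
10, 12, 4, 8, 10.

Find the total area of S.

10 + 12 + 4 + 8 + 10 = 44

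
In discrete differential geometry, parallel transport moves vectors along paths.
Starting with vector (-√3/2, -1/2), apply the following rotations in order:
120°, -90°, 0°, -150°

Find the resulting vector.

Total rotation: 120° + (-90°) + 0° + (-150°) = -120°. Final vector: (0, 1)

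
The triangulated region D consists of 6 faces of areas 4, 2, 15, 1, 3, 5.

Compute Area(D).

4 + 2 + 15 + 1 + 3 + 5 = 30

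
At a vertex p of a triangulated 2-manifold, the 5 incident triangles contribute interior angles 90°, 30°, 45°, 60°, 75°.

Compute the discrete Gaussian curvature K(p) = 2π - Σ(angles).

Sum of angles = 300°. K = 360° - 300° = 60° = π/3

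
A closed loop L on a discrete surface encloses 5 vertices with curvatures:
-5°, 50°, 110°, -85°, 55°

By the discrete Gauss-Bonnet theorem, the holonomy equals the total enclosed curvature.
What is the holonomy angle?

Holonomy = total enclosed curvature = (-5°) + 50° + 110° + (-85°) + 55° = 125°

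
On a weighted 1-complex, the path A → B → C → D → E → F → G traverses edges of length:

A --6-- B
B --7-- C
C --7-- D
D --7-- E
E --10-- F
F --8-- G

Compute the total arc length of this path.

Arc length = 6 + 7 + 7 + 7 + 10 + 8 = 45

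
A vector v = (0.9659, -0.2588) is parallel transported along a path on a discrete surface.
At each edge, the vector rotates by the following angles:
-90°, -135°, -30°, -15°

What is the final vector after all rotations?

Total rotation: (-90°) + (-135°) + (-30°) + (-15°) = -270° ≡ 90° (mod 360°). Final vector: (0.2588, 0.9659)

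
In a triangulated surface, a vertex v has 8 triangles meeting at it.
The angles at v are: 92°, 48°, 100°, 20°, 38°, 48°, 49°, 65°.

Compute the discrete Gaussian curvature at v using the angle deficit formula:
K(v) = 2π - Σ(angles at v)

Sum of angles = 460°. K = 360° - 460° = -100° = -5π/9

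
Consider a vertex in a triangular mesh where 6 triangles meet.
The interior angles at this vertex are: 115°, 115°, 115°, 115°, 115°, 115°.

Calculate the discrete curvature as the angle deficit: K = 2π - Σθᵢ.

Sum of angles = 690°. K = 360° - 690° = -330°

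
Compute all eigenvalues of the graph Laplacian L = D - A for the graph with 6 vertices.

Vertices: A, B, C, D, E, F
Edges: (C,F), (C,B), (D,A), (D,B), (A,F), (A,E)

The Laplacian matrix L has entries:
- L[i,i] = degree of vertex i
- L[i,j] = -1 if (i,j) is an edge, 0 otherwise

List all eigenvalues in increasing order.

Degrees: deg(A) = 3, deg(B) = 2, deg(C) = 2, deg(D) = 2, deg(E) = 1, deg(F) = 2.
L = D − A with rows/columns ordered (A, B, C, D, E, F):
  [ 3,  0,  0, -1, -1, -1]
  [ 0,  2, -1, -1,  0,  0]
  [ 0, -1,  2,  0,  0, -1]
  [-1, -1,  0,  2,  0,  0]
  [-1,  0,  0,  0,  1,  0]
  [-1,  0, -1,  0,  0,  2]
Characteristic polynomial: det(λI − L) = λ(λ² − 5λ + 3)(λ² − 5λ + 5)(λ − 2).
Roots: λ = 0; (λ² − 5λ + 3) = 0 ⇒ λ = (5 ± √13)/2 ≈ 0.6972, 4.3028; (λ² − 5λ + 5) = 0 ⇒ λ = (5 ± √5)/2 ≈ 1.382, 3.618; (λ − 2) = 0 ⇒ λ = 2.
(Check: the roots sum (with multiplicity) to 12, matching trace L = Σdeg = 2·6 = 12.)
Laplacian eigenvalues (increasing order): [0.0, 0.6972, 1.382, 2.0, 3.618, 4.3028]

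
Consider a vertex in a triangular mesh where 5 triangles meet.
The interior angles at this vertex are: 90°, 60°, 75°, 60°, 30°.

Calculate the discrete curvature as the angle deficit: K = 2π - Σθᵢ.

Sum of angles = 315°. K = 360° - 315° = 45°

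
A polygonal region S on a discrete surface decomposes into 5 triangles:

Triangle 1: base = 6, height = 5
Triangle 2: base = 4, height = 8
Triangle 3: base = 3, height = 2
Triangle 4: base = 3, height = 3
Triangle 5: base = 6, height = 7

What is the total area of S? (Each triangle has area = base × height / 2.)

(1/2)×6×5 + (1/2)×4×8 + (1/2)×3×2 + (1/2)×3×3 + (1/2)×6×7 = 59.5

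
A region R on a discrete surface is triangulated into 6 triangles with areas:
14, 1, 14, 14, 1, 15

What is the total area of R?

14 + 1 + 14 + 14 + 1 + 15 = 59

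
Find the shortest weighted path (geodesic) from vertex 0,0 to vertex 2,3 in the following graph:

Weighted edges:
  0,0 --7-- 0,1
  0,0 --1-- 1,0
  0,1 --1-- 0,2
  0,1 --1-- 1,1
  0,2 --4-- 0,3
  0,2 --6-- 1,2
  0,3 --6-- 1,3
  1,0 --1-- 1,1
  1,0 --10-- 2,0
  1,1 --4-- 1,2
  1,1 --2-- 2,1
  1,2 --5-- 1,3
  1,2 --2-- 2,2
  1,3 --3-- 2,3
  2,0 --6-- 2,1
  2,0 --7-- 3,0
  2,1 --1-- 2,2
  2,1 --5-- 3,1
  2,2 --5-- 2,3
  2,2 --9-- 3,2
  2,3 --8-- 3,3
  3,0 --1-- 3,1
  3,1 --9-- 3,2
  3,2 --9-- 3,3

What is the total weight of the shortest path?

Shortest path: 0,0 → 1,0 → 1,1 → 2,1 → 2,2 → 2,3, total weight = 10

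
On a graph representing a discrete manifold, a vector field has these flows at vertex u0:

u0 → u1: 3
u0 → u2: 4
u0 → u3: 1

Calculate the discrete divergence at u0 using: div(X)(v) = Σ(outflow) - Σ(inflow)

Divergence = sum of outgoing flows = 3 + 4 + 1 = 8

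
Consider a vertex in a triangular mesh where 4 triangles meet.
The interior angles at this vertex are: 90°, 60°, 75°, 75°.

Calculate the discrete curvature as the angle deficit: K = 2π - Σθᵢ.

Sum of angles = 300°. K = 360° - 300° = 60° = π/3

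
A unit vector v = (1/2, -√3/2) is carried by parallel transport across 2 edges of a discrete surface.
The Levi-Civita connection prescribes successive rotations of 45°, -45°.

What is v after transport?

Total rotation: 45° + (-45°) = 0°. Final vector: (0.5000, -0.8660)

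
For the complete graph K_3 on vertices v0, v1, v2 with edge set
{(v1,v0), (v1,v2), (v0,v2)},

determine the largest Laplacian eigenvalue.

For the complete graph K_n, L = nI − J (J = all-ones matrix). J has eigenvalues n (once, eigenvector 𝟙) and 0 (multiplicity n−1), so L has eigenvalues 0 (once) and n (multiplicity n−1). Here n = 3: eigenvalue 0 once and 3 with multiplicity 2.
Laplacian eigenvalues: [0.0, 3.0, 3.0]. Largest eigenvalue (spectral radius) = 3.0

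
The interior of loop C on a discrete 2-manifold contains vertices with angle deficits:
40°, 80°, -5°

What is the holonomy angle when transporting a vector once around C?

Holonomy = total enclosed curvature = 40° + 80° + (-5°) = 115°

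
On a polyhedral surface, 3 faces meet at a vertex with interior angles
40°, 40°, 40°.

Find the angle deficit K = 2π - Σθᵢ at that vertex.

Sum of angles = 120°. K = 360° - 120° = 240° = 4π/3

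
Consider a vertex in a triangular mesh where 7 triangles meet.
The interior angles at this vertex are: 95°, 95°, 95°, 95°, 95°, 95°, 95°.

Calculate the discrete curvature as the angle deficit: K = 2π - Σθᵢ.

Sum of angles = 665°. K = 360° - 665° = -305° = -61π/36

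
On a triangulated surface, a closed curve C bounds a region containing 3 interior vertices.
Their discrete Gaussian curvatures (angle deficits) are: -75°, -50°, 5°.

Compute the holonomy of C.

Holonomy = total enclosed curvature = (-75°) + (-50°) + 5° = -120°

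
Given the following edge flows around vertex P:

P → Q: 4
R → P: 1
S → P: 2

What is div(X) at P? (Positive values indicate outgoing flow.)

Divergence = sum of outgoing flows = 4 + (-1) + (-2) = 1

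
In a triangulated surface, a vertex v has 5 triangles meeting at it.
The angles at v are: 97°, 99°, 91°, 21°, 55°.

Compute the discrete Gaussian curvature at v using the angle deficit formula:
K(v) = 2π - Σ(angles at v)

Sum of angles = 363°. K = 360° - 363° = -3° = -π/60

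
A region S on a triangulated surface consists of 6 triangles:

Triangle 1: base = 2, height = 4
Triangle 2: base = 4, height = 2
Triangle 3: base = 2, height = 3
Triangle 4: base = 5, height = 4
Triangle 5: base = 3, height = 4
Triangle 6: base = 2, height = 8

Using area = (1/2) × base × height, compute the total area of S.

(1/2)×2×4 + (1/2)×4×2 + (1/2)×2×3 + (1/2)×5×4 + (1/2)×3×4 + (1/2)×2×8 = 35.0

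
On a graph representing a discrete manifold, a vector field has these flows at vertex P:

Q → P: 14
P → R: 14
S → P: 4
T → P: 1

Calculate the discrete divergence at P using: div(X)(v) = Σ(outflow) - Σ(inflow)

Divergence = sum of outgoing flows = (-14) + 14 + (-4) + (-1) = -5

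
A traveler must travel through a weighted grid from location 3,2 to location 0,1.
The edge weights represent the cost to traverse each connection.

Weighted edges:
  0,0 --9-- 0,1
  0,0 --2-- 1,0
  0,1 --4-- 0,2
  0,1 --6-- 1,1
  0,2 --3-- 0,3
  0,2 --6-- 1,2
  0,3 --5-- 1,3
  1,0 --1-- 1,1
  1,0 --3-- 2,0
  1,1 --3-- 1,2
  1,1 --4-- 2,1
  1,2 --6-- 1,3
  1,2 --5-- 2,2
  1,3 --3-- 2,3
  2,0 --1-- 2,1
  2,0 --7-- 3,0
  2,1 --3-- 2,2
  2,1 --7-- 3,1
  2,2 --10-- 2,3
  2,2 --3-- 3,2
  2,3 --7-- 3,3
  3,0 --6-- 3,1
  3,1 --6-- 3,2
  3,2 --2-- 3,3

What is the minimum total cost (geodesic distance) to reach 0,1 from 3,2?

Shortest path: 3,2 → 2,2 → 2,1 → 1,1 → 0,1, total weight = 16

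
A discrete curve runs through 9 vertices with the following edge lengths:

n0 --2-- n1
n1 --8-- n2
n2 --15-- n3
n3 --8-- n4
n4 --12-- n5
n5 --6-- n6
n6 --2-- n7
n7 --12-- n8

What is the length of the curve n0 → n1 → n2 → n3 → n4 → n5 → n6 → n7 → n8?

Arc length = 2 + 8 + 15 + 8 + 12 + 6 + 2 + 12 = 65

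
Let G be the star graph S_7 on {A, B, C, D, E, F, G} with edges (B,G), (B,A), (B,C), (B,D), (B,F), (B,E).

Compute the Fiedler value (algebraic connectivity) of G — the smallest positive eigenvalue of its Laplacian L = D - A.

The star S_7 is the complete bipartite graph K_{1,6} (one hub of degree 6, 6 leaves of degree 1). The Laplacian spectrum of K_{p,q} is 0, p (multiplicity q−1), q (multiplicity p−1), p+q. With p = 1, q = 6: 0 once, 1 with multiplicity 5, and 7 once. (Check: trace L = sum of degrees = 12 = 5·1 + 7.)
Laplacian eigenvalues: [0.0, 1.0, 1.0, 1.0, 1.0, 1.0, 7.0]. Algebraic connectivity (smallest non-zero eigenvalue) = 1.0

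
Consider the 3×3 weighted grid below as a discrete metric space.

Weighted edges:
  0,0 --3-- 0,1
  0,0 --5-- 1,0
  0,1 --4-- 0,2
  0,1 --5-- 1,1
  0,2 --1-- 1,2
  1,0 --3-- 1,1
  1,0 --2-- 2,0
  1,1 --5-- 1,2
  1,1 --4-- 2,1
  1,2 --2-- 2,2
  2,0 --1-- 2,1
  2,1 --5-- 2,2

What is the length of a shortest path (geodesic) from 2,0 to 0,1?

Shortest path: 2,0 → 2,1 → 1,1 → 0,1, total weight = 10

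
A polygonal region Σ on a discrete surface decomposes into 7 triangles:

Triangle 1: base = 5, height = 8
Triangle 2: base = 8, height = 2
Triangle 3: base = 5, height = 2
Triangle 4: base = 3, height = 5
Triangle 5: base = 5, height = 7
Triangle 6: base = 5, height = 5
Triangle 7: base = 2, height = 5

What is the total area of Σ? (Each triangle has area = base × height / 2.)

(1/2)×5×8 + (1/2)×8×2 + (1/2)×5×2 + (1/2)×3×5 + (1/2)×5×7 + (1/2)×5×5 + (1/2)×2×5 = 75.5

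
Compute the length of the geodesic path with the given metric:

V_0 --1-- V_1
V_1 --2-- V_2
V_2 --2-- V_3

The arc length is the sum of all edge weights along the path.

Arc length = 1 + 2 + 2 = 5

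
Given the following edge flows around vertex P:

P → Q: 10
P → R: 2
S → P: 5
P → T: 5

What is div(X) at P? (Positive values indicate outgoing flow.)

Divergence = sum of outgoing flows = 10 + 2 + (-5) + 5 = 12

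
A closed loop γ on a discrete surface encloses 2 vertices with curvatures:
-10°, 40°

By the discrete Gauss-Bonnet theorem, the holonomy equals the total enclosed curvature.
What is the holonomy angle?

Holonomy = total enclosed curvature = (-10°) + 40° = 30°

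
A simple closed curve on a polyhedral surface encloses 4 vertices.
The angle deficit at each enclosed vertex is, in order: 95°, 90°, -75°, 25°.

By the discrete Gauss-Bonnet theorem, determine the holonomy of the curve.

Holonomy = total enclosed curvature = 95° + 90° + (-75°) + 25° = 135°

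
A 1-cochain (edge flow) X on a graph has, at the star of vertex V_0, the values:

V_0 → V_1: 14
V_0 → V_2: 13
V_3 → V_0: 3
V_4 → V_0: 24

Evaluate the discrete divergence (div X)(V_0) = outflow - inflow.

Divergence = sum of outgoing flows = 14 + 13 + (-3) + (-24) = 0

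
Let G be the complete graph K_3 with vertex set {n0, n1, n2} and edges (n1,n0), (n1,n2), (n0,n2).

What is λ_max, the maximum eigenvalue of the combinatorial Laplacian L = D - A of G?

For the complete graph K_n, L = nI − J (J = all-ones matrix). J has eigenvalues n (once, eigenvector 𝟙) and 0 (multiplicity n−1), so L has eigenvalues 0 (once) and n (multiplicity n−1). Here n = 3: eigenvalue 0 once and 3 with multiplicity 2.
Laplacian eigenvalues: [0.0, 3.0, 3.0]. Largest eigenvalue (spectral radius) = 3.0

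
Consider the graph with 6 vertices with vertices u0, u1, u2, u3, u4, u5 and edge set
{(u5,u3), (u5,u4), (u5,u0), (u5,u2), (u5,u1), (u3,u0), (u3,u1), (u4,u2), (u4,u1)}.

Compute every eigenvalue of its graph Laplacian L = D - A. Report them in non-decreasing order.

Degrees: deg(u0) = 2, deg(u1) = 3, deg(u2) = 2, deg(u3) = 3, deg(u4) = 3, deg(u5) = 5.
L = D − A with rows/columns ordered (u0, u1, u2, u3, u4, u5):
  [ 2,  0,  0, -1,  0, -1]
  [ 0,  3,  0, -1, -1, -1]
  [ 0,  0,  2,  0, -1, -1]
  [-1, -1,  0,  3,  0, -1]
  [ 0, -1, -1,  0,  3, -1]
  [-1, -1, -1, -1, -1,  5]
Characteristic polynomial: det(λI − L) = λ(λ² − 5λ + 5)(λ² − 7λ + 11)(λ − 6).
Roots: λ = 0; (λ² − 5λ + 5) = 0 ⇒ λ = (5 ± √5)/2 ≈ 1.382, 3.618; (λ² − 7λ + 11) = 0 ⇒ λ = (7 ± √5)/2 ≈ 2.382, 4.618; (λ − 6) = 0 ⇒ λ = 6.
(Check: the roots sum (with multiplicity) to 18, matching trace L = Σdeg = 2·9 = 18.)
Laplacian eigenvalues (increasing order): [0.0, 1.382, 2.382, 3.618, 4.618, 6.0]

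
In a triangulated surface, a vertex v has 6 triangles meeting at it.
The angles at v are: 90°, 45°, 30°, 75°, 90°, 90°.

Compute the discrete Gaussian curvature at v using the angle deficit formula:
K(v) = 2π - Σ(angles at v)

Sum of angles = 420°. K = 360° - 420° = -60°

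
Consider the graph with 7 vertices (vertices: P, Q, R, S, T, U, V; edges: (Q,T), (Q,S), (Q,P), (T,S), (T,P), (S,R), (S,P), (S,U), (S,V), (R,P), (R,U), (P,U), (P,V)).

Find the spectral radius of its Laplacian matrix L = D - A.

Degrees: deg(P) = 6, deg(Q) = 3, deg(R) = 3, deg(S) = 6, deg(T) = 3, deg(U) = 3, deg(V) = 2.
L = D − A with rows/columns ordered (P, Q, R, S, T, U, V):
  [ 6, -1, -1, -1, -1, -1, -1]
  [-1,  3,  0, -1, -1,  0,  0]
  [-1,  0,  3, -1,  0, -1,  0]
  [-1, -1, -1,  6, -1, -1, -1]
  [-1, -1,  0, -1,  3,  0,  0]
  [-1,  0, -1, -1,  0,  3,  0]
  [-1,  0,  0, -1,  0,  0,  2]
Characteristic polynomial: det(λI − L) = λ(λ − 2)²(λ − 4)²(λ − 7)².
Roots: λ = 0; (λ − 2) = 0 ⇒ λ = 2 (multiplicity 2); (λ − 4) = 0 ⇒ λ = 4 (multiplicity 2); (λ − 7) = 0 ⇒ λ = 7 (multiplicity 2).
(Check: the roots sum (with multiplicity) to 26, matching trace L = Σdeg = 2·13 = 26.)
Laplacian eigenvalues: [0.0, 2.0, 2.0, 4.0, 4.0, 7.0, 7.0]. Largest eigenvalue (spectral radius) = 7.0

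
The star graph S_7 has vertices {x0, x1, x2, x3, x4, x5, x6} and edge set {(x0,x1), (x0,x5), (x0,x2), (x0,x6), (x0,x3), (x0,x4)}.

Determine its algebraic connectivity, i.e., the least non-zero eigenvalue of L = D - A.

The star S_7 is the complete bipartite graph K_{1,6} (one hub of degree 6, 6 leaves of degree 1). The Laplacian spectrum of K_{p,q} is 0, p (multiplicity q−1), q (multiplicity p−1), p+q. With p = 1, q = 6: 0 once, 1 with multiplicity 5, and 7 once. (Check: trace L = sum of degrees = 12 = 5·1 + 7.)
Laplacian eigenvalues: [0.0, 1.0, 1.0, 1.0, 1.0, 1.0, 7.0]. Algebraic connectivity (smallest non-zero eigenvalue) = 1.0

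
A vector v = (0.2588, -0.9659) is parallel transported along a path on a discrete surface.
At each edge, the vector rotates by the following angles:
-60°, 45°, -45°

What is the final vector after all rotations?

Total rotation: (-60°) + 45° + (-45°) = -60°. Final vector: (-0.7071, -0.7071)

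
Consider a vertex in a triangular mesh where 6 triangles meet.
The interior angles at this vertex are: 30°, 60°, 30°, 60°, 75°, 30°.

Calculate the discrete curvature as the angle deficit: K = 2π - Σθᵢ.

Sum of angles = 285°. K = 360° - 285° = 75°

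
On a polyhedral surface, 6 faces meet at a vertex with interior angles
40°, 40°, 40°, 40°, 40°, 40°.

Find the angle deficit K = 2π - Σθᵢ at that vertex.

Sum of angles = 240°. K = 360° - 240° = 120°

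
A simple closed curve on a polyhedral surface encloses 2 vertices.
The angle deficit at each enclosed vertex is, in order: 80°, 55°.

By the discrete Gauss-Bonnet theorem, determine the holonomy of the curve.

Holonomy = total enclosed curvature = 80° + 55° = 135°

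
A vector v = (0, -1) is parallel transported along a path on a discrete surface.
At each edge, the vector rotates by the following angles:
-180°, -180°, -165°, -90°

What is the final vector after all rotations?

Total rotation: (-180°) + (-180°) + (-165°) + (-90°) = -615° ≡ 105° (mod 360°). Final vector: (0.9659, 0.2588)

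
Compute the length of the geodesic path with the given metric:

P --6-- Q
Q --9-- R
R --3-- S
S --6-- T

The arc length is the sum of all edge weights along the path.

Arc length = 6 + 9 + 3 + 6 = 24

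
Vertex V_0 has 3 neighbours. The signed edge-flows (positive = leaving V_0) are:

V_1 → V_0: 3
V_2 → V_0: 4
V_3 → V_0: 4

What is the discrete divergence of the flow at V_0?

Divergence = sum of outgoing flows = (-3) + (-4) + (-4) = -11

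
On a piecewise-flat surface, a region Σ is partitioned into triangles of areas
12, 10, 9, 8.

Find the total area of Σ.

12 + 10 + 9 + 8 = 39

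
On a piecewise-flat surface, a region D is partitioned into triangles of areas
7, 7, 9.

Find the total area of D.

7 + 7 + 9 = 23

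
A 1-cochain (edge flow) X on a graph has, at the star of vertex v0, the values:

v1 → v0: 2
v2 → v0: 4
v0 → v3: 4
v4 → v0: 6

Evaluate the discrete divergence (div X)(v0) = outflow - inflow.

Divergence = sum of outgoing flows = (-2) + (-4) + 4 + (-6) = -8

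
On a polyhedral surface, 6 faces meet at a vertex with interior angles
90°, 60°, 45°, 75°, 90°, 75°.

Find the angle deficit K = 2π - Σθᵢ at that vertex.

Sum of angles = 435°. K = 360° - 435° = -75° = -5π/12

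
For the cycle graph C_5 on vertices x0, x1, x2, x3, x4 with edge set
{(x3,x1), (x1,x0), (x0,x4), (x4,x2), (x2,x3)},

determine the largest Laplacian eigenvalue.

The cycle graph C_n has Laplacian eigenvalues λ_k = 2 − 2cos(2πk/n), k = 0, 1, …, n−1. Here n = 5:
k=0: 2 − 2cos(0) = 0.0; k=1: 2 − 2cos(2π/5) = 1.382; k=2: 2 − 2cos(4π/5) = 3.618; k=3: 2 − 2cos(6π/5) = 3.618; k=4: 2 − 2cos(8π/5) = 1.382.
Laplacian eigenvalues: [0.0, 1.382, 1.382, 3.618, 3.618]. Largest eigenvalue (spectral radius) = 3.618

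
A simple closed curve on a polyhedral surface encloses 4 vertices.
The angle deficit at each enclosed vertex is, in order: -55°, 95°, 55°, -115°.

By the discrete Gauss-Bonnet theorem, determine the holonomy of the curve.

Holonomy = total enclosed curvature = (-55°) + 95° + 55° + (-115°) = -20°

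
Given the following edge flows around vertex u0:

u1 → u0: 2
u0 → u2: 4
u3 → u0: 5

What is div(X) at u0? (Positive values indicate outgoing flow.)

Divergence = sum of outgoing flows = (-2) + 4 + (-5) = -3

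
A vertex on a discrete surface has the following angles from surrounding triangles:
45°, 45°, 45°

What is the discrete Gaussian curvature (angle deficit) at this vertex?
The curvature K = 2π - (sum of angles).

Sum of angles = 135°. K = 360° - 135° = 225° = 5π/4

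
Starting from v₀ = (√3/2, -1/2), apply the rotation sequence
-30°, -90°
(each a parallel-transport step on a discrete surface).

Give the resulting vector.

Total rotation: (-30°) + (-90°) = -120°. Final vector: (-0.8660, -0.5000)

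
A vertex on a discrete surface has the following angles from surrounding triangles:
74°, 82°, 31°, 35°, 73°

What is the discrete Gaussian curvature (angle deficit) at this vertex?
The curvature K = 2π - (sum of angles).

Sum of angles = 295°. K = 360° - 295° = 65° = 13π/36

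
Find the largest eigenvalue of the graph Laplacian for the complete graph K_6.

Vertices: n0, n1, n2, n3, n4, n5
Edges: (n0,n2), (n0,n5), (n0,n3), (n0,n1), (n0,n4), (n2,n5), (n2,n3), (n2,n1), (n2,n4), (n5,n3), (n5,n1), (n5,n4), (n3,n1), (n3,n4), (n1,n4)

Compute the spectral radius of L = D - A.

For the complete graph K_n, L = nI − J (J = all-ones matrix). J has eigenvalues n (once, eigenvector 𝟙) and 0 (multiplicity n−1), so L has eigenvalues 0 (once) and n (multiplicity n−1). Here n = 6: eigenvalue 0 once and 6 with multiplicity 5.
Laplacian eigenvalues: [0.0, 6.0, 6.0, 6.0, 6.0, 6.0]. Largest eigenvalue (spectral radius) = 6.0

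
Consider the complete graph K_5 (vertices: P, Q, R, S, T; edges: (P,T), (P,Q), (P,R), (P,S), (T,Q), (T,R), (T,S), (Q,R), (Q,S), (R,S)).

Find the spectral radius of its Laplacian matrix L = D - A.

For the complete graph K_n, L = nI − J (J = all-ones matrix). J has eigenvalues n (once, eigenvector 𝟙) and 0 (multiplicity n−1), so L has eigenvalues 0 (once) and n (multiplicity n−1). Here n = 5: eigenvalue 0 once and 5 with multiplicity 4.
Laplacian eigenvalues: [0.0, 5.0, 5.0, 5.0, 5.0]. Largest eigenvalue (spectral radius) = 5.0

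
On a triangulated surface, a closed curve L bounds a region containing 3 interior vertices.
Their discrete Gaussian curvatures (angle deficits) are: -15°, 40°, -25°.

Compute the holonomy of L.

Holonomy = total enclosed curvature = (-15°) + 40° + (-25°) = 0°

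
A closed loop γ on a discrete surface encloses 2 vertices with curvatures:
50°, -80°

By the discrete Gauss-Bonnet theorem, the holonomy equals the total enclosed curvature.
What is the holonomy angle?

Holonomy = total enclosed curvature = 50° + (-80°) = -30°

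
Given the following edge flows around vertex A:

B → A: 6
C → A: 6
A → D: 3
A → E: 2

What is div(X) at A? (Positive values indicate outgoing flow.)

Divergence = sum of outgoing flows = (-6) + (-6) + 3 + 2 = -7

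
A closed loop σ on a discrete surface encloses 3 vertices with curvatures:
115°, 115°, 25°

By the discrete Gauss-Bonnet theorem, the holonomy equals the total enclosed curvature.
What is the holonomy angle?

Holonomy = total enclosed curvature = 115° + 115° + 25° = 255°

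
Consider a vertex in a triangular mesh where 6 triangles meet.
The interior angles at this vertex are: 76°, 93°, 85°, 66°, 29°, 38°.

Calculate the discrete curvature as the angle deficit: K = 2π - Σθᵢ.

Sum of angles = 387°. K = 360° - 387° = -27° = -3π/20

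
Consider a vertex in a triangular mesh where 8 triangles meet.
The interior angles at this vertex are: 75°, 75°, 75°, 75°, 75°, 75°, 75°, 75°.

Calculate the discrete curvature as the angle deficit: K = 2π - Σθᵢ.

Sum of angles = 600°. K = 360° - 600° = -240°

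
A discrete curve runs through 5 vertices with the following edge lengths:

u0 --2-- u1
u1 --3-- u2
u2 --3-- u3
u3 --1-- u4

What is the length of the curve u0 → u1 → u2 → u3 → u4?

Arc length = 2 + 3 + 3 + 1 = 9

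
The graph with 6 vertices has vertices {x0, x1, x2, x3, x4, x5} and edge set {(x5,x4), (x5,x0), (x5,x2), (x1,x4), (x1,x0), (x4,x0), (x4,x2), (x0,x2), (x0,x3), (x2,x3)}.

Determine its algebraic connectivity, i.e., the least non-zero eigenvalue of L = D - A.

Degrees: deg(x0) = 5, deg(x1) = 2, deg(x2) = 4, deg(x3) = 2, deg(x4) = 4, deg(x5) = 3.
L = D − A with rows/columns ordered (x0, x1, x2, x3, x4, x5):
  [ 5, -1, -1, -1, -1, -1]
  [-1,  2,  0,  0, -1,  0]
  [-1,  0,  4, -1, -1, -1]
  [-1,  0, -1,  2,  0,  0]
  [-1, -1, -1,  0,  4, -1]
  [-1,  0, -1,  0, -1,  3]
Characteristic polynomial: det(λI − L) = λ(λ² − 7λ + 9)(λ² − 7λ + 11)(λ − 6).
Roots: λ = 0; (λ² − 7λ + 9) = 0 ⇒ λ = (7 ± √13)/2 ≈ 1.6972, 5.3028; (λ² − 7λ + 11) = 0 ⇒ λ = (7 ± √5)/2 ≈ 2.382, 4.618; (λ − 6) = 0 ⇒ λ = 6.
(Check: the roots sum (with multiplicity) to 20, matching trace L = Σdeg = 2·10 = 20.)
Laplacian eigenvalues: [0.0, 1.6972, 2.382, 4.618, 5.3028, 6.0]. Algebraic connectivity (smallest non-zero eigenvalue) = 1.6972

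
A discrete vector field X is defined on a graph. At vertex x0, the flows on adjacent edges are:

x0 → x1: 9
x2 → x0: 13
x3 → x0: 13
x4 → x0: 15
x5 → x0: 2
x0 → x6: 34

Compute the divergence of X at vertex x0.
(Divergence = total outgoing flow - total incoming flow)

Divergence = sum of outgoing flows = 9 + (-13) + (-13) + (-15) + (-2) + 34 = 0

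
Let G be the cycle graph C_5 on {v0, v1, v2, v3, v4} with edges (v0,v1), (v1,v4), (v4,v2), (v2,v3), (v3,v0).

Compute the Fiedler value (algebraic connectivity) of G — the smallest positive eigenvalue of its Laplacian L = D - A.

The cycle graph C_n has Laplacian eigenvalues λ_k = 2 − 2cos(2πk/n), k = 0, 1, …, n−1. Here n = 5:
k=0: 2 − 2cos(0) = 0.0; k=1: 2 − 2cos(2π/5) = 1.382; k=2: 2 − 2cos(4π/5) = 3.618; k=3: 2 − 2cos(6π/5) = 3.618; k=4: 2 − 2cos(8π/5) = 1.382.
Laplacian eigenvalues: [0.0, 1.382, 1.382, 3.618, 3.618]. Algebraic connectivity (smallest non-zero eigenvalue) = 1.382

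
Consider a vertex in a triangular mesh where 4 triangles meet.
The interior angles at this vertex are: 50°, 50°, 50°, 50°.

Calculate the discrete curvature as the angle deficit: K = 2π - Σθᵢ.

Sum of angles = 200°. K = 360° - 200° = 160°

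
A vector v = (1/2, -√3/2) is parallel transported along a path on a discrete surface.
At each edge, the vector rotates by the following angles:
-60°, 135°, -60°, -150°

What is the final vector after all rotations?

Total rotation: (-60°) + 135° + (-60°) + (-150°) = -135°. Final vector: (-0.9659, 0.2588)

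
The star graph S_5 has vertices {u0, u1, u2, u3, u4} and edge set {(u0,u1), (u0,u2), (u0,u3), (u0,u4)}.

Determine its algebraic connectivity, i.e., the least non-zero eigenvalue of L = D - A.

The star S_5 is the complete bipartite graph K_{1,4} (one hub of degree 4, 4 leaves of degree 1). The Laplacian spectrum of K_{p,q} is 0, p (multiplicity q−1), q (multiplicity p−1), p+q. With p = 1, q = 4: 0 once, 1 with multiplicity 3, and 5 once. (Check: trace L = sum of degrees = 8 = 3·1 + 5.)
Laplacian eigenvalues: [0.0, 1.0, 1.0, 1.0, 5.0]. Algebraic connectivity (smallest non-zero eigenvalue) = 1.0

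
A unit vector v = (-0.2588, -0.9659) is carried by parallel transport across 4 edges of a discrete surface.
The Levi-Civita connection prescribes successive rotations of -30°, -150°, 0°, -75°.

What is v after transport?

Total rotation: (-30°) + (-150°) + 0° + (-75°) = -255° ≡ 105° (mod 360°). Final vector: (1, 0)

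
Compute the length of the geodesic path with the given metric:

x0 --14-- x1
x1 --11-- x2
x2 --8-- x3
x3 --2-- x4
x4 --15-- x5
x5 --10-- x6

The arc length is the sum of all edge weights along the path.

Arc length = 14 + 11 + 8 + 2 + 15 + 10 = 60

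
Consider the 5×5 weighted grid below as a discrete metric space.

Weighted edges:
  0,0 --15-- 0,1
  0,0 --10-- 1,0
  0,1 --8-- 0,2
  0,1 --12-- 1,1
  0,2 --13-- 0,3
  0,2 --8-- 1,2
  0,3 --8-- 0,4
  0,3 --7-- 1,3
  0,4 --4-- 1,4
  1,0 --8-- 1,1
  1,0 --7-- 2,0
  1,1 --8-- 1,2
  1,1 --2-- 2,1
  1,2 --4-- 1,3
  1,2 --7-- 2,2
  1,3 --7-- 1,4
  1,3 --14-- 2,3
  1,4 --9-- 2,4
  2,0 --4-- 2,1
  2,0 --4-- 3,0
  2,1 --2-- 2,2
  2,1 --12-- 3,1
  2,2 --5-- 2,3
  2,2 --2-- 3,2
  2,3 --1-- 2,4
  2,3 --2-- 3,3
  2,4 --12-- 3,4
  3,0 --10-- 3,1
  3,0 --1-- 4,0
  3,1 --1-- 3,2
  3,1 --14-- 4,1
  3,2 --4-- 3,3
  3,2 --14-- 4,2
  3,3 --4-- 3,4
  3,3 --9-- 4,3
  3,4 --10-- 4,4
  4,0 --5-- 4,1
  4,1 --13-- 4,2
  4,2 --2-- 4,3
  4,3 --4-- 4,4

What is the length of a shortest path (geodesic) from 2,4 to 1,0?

Shortest path: 2,4 → 2,3 → 2,2 → 2,1 → 1,1 → 1,0, total weight = 18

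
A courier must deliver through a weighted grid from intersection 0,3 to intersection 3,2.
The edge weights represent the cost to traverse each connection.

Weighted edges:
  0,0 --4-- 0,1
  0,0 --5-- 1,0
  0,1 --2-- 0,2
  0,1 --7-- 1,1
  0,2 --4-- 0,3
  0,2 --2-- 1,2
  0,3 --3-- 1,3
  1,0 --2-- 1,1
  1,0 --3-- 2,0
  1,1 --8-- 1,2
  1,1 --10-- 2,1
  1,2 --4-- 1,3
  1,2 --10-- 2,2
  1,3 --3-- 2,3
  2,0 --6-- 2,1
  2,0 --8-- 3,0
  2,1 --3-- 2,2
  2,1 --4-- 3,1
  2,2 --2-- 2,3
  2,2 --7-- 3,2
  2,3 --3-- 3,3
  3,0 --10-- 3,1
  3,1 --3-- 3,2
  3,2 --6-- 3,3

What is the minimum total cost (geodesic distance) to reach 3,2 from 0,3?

Shortest path: 0,3 → 1,3 → 2,3 → 2,2 → 3,2, total weight = 15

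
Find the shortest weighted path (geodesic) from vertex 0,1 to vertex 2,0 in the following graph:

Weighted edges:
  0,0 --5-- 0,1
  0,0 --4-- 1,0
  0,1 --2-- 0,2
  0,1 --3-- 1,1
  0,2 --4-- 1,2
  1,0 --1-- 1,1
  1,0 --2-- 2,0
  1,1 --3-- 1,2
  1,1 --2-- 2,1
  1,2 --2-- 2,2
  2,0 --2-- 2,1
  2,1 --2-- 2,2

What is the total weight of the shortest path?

Shortest path: 0,1 → 1,1 → 1,0 → 2,0, total weight = 6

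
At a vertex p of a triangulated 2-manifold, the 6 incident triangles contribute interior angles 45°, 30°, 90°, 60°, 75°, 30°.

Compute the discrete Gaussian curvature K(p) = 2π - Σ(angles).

Sum of angles = 330°. K = 360° - 330° = 30°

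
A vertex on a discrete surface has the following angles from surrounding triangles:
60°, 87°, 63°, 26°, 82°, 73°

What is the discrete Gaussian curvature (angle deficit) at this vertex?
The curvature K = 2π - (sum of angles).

Sum of angles = 391°. K = 360° - 391° = -31° = -31π/180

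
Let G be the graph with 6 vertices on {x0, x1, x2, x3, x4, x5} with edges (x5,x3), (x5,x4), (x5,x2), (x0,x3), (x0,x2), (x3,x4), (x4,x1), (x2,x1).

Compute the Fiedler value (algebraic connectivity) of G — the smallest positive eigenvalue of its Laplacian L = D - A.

Degrees: deg(x0) = 2, deg(x1) = 2, deg(x2) = 3, deg(x3) = 3, deg(x4) = 3, deg(x5) = 3.
L = D − A with rows/columns ordered (x0, x1, x2, x3, x4, x5):
  [ 2,  0, -1, -1,  0,  0]
  [ 0,  2, -1,  0, -1,  0]
  [-1, -1,  3,  0,  0, -1]
  [-1,  0,  0,  3, -1, -1]
  [ 0, -1,  0, -1,  3, -1]
  [ 0,  0, -1, -1, -1,  3]
Characteristic polynomial: det(λI − L) = λ(λ² − 6λ + 7)(λ − 2)(λ − 3)(λ − 5).
Roots: λ = 0; (λ² − 6λ + 7) = 0 ⇒ λ = 3 ± √2 ≈ 1.5858, 4.4142; (λ − 2) = 0 ⇒ λ = 2; (λ − 3) = 0 ⇒ λ = 3; (λ − 5) = 0 ⇒ λ = 5.
(Check: the roots sum (with multiplicity) to 16, matching trace L = Σdeg = 2·8 = 16.)
Laplacian eigenvalues: [0.0, 1.5858, 2.0, 3.0, 4.4142, 5.0]. Algebraic connectivity (smallest non-zero eigenvalue) = 1.5858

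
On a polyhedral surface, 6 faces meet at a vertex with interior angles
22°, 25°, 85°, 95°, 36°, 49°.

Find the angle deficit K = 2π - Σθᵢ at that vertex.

Sum of angles = 312°. K = 360° - 312° = 48° = 4π/15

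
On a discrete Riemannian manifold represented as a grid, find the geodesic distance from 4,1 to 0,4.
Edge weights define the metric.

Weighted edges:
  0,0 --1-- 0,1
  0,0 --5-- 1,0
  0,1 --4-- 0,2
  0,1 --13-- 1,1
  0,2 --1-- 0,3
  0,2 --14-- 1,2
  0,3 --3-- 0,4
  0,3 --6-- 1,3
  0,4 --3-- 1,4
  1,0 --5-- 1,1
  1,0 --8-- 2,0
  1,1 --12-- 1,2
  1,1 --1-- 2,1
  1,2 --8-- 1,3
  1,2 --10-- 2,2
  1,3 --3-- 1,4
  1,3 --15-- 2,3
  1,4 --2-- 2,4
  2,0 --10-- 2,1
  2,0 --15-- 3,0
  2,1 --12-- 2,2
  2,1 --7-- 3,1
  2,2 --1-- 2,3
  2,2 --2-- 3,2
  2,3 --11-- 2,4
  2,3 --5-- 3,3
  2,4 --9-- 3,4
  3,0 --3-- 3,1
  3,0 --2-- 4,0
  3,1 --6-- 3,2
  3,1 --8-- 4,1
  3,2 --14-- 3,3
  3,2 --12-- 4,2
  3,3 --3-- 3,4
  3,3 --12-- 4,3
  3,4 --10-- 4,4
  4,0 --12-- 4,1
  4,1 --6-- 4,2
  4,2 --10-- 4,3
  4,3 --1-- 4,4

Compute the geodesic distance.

Shortest path: 4,1 → 3,1 → 3,2 → 2,2 → 2,3 → 2,4 → 1,4 → 0,4, total weight = 33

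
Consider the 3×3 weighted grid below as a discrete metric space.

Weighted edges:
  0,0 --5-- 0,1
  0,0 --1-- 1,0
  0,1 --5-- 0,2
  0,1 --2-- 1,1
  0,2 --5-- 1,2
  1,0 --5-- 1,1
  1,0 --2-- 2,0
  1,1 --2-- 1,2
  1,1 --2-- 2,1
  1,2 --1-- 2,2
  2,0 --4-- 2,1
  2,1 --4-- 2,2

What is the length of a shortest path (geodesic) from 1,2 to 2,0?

Shortest path: 1,2 → 1,1 → 2,1 → 2,0, total weight = 8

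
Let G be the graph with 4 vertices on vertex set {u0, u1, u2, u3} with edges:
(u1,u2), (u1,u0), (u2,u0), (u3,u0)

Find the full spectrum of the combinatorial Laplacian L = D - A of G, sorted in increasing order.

Degrees: deg(u0) = 3, deg(u1) = 2, deg(u2) = 2, deg(u3) = 1.
L = D − A with rows/columns ordered (u0, u1, u2, u3):
  [ 3, -1, -1, -1]
  [-1,  2, -1,  0]
  [-1, -1,  2,  0]
  [-1,  0,  0,  1]
Characteristic polynomial: det(λI − L) = λ(λ − 1)(λ − 3)(λ − 4).
Roots: λ = 0; (λ − 1) = 0 ⇒ λ = 1; (λ − 3) = 0 ⇒ λ = 3; (λ − 4) = 0 ⇒ λ = 4.
(Check: the roots sum (with multiplicity) to 8, matching trace L = Σdeg = 2·4 = 8.)
Laplacian eigenvalues (increasing order): [0.0, 1.0, 3.0, 4.0]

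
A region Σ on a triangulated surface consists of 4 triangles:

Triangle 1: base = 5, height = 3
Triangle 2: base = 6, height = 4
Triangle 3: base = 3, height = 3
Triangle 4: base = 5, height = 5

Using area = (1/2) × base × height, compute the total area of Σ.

(1/2)×5×3 + (1/2)×6×4 + (1/2)×3×3 + (1/2)×5×5 = 36.5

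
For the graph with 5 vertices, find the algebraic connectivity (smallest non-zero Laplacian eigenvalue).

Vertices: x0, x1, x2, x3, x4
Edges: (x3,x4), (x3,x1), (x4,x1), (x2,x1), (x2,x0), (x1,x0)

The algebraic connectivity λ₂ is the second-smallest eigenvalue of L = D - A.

Degrees: deg(x0) = 2, deg(x1) = 4, deg(x2) = 2, deg(x3) = 2, deg(x4) = 2.
L = D − A with rows/columns ordered (x0, x1, x2, x3, x4):
  [ 2, -1, -1,  0,  0]
  [-1,  4, -1, -1, -1]
  [-1, -1,  2,  0,  0]
  [ 0, -1,  0,  2, -1]
  [ 0, -1,  0, -1,  2]
Characteristic polynomial: det(λI − L) = λ(λ − 1)(λ − 3)²(λ − 5).
Roots: λ = 0; (λ − 1) = 0 ⇒ λ = 1; (λ − 3) = 0 ⇒ λ = 3 (multiplicity 2); (λ − 5) = 0 ⇒ λ = 5.
(Check: the roots sum (with multiplicity) to 12, matching trace L = Σdeg = 2·6 = 12.)
Laplacian eigenvalues: [0.0, 1.0, 3.0, 3.0, 5.0]. Algebraic connectivity (smallest non-zero eigenvalue) = 1.0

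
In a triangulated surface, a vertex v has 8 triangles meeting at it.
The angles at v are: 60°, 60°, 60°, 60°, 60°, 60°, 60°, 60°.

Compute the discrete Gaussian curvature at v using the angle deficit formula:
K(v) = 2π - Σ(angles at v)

Sum of angles = 480°. K = 360° - 480° = -120° = -2π/3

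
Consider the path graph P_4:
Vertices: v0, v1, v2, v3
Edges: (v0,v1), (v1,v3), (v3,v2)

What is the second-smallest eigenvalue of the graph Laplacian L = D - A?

The path graph P_n has Laplacian eigenvalues λ_k = 2 − 2cos(kπ/n), k = 0, 1, …, n−1. Here n = 4:
k=0: 2 − 2cos(0) = 0.0; k=1: 2 − 2cos(π/4) = 0.5858; k=2: 2 − 2cos(π/2) = 2.0; k=3: 2 − 2cos(3π/4) = 3.4142.
Laplacian eigenvalues: [0.0, 0.5858, 2.0, 3.4142]. Algebraic connectivity (smallest non-zero eigenvalue) = 0.5858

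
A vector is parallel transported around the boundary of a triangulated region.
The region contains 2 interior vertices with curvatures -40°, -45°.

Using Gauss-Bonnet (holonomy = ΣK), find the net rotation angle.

Holonomy = total enclosed curvature = (-40°) + (-45°) = -85°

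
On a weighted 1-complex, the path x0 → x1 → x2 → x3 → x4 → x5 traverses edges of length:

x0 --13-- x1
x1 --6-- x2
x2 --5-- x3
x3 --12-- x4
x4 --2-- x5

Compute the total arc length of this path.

Arc length = 13 + 6 + 5 + 12 + 2 = 38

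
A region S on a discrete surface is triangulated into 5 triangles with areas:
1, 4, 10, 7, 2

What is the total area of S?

1 + 4 + 10 + 7 + 2 = 24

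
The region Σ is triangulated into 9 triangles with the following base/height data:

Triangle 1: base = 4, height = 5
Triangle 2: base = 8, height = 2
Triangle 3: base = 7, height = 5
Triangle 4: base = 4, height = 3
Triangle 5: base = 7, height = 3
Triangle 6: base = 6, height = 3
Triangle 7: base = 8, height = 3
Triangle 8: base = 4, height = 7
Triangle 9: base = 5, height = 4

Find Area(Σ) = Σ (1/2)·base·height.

(1/2)×4×5 + (1/2)×8×2 + (1/2)×7×5 + (1/2)×4×3 + (1/2)×7×3 + (1/2)×6×3 + (1/2)×8×3 + (1/2)×4×7 + (1/2)×5×4 = 97.0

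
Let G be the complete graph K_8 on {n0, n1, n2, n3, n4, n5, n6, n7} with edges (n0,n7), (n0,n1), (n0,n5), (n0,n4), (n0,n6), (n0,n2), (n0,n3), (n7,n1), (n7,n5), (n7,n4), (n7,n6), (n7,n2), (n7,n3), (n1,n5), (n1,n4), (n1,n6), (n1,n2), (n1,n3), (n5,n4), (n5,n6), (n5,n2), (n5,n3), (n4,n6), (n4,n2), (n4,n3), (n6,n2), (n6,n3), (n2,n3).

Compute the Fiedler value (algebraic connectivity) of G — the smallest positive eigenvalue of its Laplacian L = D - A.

For the complete graph K_n, L = nI − J (J = all-ones matrix). J has eigenvalues n (once, eigenvector 𝟙) and 0 (multiplicity n−1), so L has eigenvalues 0 (once) and n (multiplicity n−1). Here n = 8: eigenvalue 0 once and 8 with multiplicity 7.
Laplacian eigenvalues: [0.0, 8.0, 8.0, 8.0, 8.0, 8.0, 8.0, 8.0]. Algebraic connectivity (smallest non-zero eigenvalue) = 8.0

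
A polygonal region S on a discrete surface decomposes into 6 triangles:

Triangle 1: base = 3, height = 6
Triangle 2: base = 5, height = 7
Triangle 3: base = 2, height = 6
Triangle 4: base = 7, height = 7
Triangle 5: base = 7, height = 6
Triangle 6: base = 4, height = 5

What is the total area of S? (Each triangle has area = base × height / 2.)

(1/2)×3×6 + (1/2)×5×7 + (1/2)×2×6 + (1/2)×7×7 + (1/2)×7×6 + (1/2)×4×5 = 88.0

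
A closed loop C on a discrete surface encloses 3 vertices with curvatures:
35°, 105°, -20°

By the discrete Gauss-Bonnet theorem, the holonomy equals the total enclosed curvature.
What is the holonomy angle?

Holonomy = total enclosed curvature = 35° + 105° + (-20°) = 120°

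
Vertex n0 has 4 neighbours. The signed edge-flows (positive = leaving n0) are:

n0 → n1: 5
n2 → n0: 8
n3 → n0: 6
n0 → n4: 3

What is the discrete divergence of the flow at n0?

Divergence = sum of outgoing flows = 5 + (-8) + (-6) + 3 = -6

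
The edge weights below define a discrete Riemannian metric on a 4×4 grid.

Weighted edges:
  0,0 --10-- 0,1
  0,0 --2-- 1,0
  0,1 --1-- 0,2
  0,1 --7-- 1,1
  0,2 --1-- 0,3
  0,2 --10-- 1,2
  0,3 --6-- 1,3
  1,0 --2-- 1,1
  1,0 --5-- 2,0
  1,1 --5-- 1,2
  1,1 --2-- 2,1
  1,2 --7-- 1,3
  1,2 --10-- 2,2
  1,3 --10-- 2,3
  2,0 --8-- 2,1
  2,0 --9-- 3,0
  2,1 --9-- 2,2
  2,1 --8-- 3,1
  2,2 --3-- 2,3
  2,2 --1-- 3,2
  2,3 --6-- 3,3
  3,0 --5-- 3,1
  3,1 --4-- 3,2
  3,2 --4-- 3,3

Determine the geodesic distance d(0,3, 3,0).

Shortest path: 0,3 → 0,2 → 0,1 → 1,1 → 2,1 → 3,1 → 3,0, total weight = 24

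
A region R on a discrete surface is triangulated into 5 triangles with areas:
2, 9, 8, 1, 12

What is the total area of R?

2 + 9 + 8 + 1 + 12 = 32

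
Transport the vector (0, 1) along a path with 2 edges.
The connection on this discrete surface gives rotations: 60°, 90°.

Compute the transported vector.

Total rotation: 60° + 90° = 150°. Final vector: (-0.5000, -0.8660)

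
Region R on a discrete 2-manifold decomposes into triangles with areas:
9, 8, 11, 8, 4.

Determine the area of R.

9 + 8 + 11 + 8 + 4 = 40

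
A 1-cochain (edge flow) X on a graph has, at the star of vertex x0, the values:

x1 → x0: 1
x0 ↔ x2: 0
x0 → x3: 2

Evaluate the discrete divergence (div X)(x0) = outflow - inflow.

Divergence = sum of outgoing flows = (-1) + 0 + 2 = 1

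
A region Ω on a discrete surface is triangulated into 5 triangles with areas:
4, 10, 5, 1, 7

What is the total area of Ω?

4 + 10 + 5 + 1 + 7 = 27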